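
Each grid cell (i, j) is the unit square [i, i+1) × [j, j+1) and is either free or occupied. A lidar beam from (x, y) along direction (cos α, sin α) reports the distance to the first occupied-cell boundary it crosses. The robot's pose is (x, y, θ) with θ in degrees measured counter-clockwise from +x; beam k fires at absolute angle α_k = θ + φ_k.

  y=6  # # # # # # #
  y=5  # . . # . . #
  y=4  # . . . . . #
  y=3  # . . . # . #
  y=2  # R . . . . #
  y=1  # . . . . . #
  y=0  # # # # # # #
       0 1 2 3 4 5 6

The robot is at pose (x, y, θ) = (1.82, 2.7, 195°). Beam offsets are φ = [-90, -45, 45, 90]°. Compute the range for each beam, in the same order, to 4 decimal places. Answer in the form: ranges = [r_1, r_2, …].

ranges = [3.1682, 0.9469, 1.6400, 1.7600]

beam 1: φ=-90°, α=105°
  cosα=-0.2588 sinα=0.9659 | (1,2) | tMaxX 3.1682 tMaxY 0.3106 | tΔX 3.8637 tΔY 1.0353
    t=0.3106 [y] (1,3)
    t=1.3459 [y] (1,4)
    t=2.3811 [y] (1,5)
    t=3.1682 [x] (0,5) — stop
  → r_1 = 3.1682
beam 2: φ=-45°, α=150°
  cosα=-0.8660 sinα=0.5000 | (1,2) | tMaxX 0.9469 tMaxY 0.6000 | tΔX 1.1547 tΔY 2.0000
    t=0.6000 [y] (1,3)
    t=0.9469 [x] (0,3) — stop
  → r_2 = 0.9469
beam 3: φ=45°, α=240°
  cosα=-0.5000 sinα=-0.8660 | (1,2) | tMaxX 1.6400 tMaxY 0.8083 | tΔX 2.0000 tΔY 1.1547
    t=0.8083 [y] (1,1)
    t=1.6400 [x] (0,1) — stop
  → r_3 = 1.6400
beam 4: φ=90°, α=285°
  cosα=0.2588 sinα=-0.9659 | (1,2) | tMaxX 0.6955 tMaxY 0.7247 | tΔX 3.8637 tΔY 1.0353
    t=0.6955 [x] (2,2)
    t=0.7247 [y] (2,1)
    t=1.7600 [y] (2,0) — stop
  → r_4 = 1.7600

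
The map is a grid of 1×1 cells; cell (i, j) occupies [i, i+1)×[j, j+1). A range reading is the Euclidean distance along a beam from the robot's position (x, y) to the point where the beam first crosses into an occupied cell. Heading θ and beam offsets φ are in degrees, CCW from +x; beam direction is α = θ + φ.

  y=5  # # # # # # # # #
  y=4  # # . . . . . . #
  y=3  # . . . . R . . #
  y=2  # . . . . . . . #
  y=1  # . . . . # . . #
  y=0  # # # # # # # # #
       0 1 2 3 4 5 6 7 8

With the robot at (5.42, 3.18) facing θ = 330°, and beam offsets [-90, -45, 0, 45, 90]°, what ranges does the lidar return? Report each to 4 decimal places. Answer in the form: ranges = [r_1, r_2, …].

ranges = [2.5172, 1.2216, 2.9791, 2.6710, 2.1016]

beam 1: φ=-90°, α=240°
  d=(-0.5000,-0.8660)  start (5,3)  tX=0.8400 tY=0.2078  stride 1/|dx|=2.0000 1/|dy|=1.1547
    cross y-line → (5,2), t=0.2078
    cross x-line → (4,2), t=0.8400
    cross y-line → (4,1), t=1.3625
    cross y-line → (4,0), t=2.5172 (wall)
  → r_1 = 2.5172
beam 2: φ=-45°, α=285°
  d=(0.2588,-0.9659)  start (5,3)  tX=2.2409 tY=0.1863  stride 1/|dx|=3.8637 1/|dy|=1.0353
    cross y-line → (5,2), t=0.1863
    cross y-line → (5,1), t=1.2216 (wall)
  → r_2 = 1.2216
beam 3: φ=0°, α=330°
  d=(0.8660,-0.5000)  start (5,3)  tX=0.6697 tY=0.3600  stride 1/|dx|=1.1547 1/|dy|=2.0000
    cross y-line → (5,2), t=0.3600
    cross x-line → (6,2), t=0.6697
    cross x-line → (7,2), t=1.8244
    cross y-line → (7,1), t=2.3600
    cross x-line → (8,1), t=2.9791 (wall)
  → r_3 = 2.9791
beam 4: φ=45°, α=15°
  d=(0.9659,0.2588)  start (5,3)  tX=0.6005 tY=3.1682  stride 1/|dx|=1.0353 1/|dy|=3.8637
    cross x-line → (6,3), t=0.6005
    cross x-line → (7,3), t=1.6357
    cross x-line → (8,3), t=2.6710 (wall)
  → r_4 = 2.6710
beam 5: φ=90°, α=60°
  d=(0.5000,0.8660)  start (5,3)  tX=1.1600 tY=0.9469  stride 1/|dx|=2.0000 1/|dy|=1.1547
    cross y-line → (5,4), t=0.9469
    cross x-line → (6,4), t=1.1600
    cross y-line → (6,5), t=2.1016 (wall)
  → r_5 = 2.1016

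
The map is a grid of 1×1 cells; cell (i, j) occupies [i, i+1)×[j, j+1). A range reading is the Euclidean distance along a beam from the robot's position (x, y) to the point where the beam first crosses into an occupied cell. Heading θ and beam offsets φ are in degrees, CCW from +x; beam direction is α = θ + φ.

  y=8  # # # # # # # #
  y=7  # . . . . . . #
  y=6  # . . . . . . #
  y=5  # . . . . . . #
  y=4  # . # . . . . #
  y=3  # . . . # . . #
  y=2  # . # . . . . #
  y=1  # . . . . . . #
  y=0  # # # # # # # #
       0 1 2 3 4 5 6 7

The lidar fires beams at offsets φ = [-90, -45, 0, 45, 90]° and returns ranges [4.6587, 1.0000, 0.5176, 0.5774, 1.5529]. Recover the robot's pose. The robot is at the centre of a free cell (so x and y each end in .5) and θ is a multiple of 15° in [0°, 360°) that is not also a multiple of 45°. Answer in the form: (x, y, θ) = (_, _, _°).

The pose lattice has 39·16 = 624 candidates. Test each by forward raycasting.
  (4.5, 2.5, 165°): beam 1 = 0.5176 ≠ 4.6587 ✗
  (2.5, 1.5, 195°): beam 1 = 0.5176 ≠ 4.6587 ✗
  (4.5, 5.5, 120°): beam 1 = 2.8868 ≠ 4.6587 ✗
  (5.5, 1.5, 345°): beam 1 = 0.5176 ≠ 4.6587 ✗
  (4.5, 5.5, 15°): beam 1 = 1.5529 ≠ 4.6587 ✗
  …
  (2.5, 7.5, 75°): r_1=4.6587, r_2=1.0000, r_3=0.5176, r_4=0.5774, r_5=1.5529 — all match ✓
Only this pose fits every beam.

(x, y, θ) = (2.5, 7.5, 75°)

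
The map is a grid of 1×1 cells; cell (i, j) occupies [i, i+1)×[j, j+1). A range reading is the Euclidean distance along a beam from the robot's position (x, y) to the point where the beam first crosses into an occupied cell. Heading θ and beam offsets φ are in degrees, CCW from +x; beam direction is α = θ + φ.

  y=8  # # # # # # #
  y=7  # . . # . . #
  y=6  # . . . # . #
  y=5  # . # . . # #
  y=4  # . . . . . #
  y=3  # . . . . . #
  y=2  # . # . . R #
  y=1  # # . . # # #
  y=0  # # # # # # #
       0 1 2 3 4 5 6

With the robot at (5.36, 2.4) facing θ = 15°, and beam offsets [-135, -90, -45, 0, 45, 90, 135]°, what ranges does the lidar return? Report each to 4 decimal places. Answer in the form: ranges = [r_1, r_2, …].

beam 1: φ=-135°, α=240°
  d=(-0.5000,-0.8660)  start (5,2)  tX=0.7200 tY=0.4619  stride 1/|dx|=2.0000 1/|dy|=1.1547
    cross y-line → (5,1), t=0.4619 (wall)
  → r_1 = 0.4619
beam 2: φ=-90°, α=285°
  d=(0.2588,-0.9659)  start (5,2)  tX=2.4728 tY=0.4141  stride 1/|dx|=3.8637 1/|dy|=1.0353
    cross y-line → (5,1), t=0.4141 (wall)
  → r_2 = 0.4141
beam 3: φ=-45°, α=330°
  d=(0.8660,-0.5000)  start (5,2)  tX=0.7390 tY=0.8000  stride 1/|dx|=1.1547 1/|dy|=2.0000
    cross x-line → (6,2), t=0.7390 (wall)
  → r_3 = 0.7390
beam 4: φ=0°, α=15°
  d=(0.9659,0.2588)  start (5,2)  tX=0.6626 tY=2.3182  stride 1/|dx|=1.0353 1/|dy|=3.8637
    cross x-line → (6,2), t=0.6626 (wall)
  → r_4 = 0.6626
beam 5: φ=45°, α=60°
  d=(0.5000,0.8660)  start (5,2)  tX=1.2800 tY=0.6928  stride 1/|dx|=2.0000 1/|dy|=1.1547
    cross y-line → (5,3), t=0.6928
    cross x-line → (6,3), t=1.2800 (wall)
  → r_5 = 1.2800
beam 6: φ=90°, α=105°
  d=(-0.2588,0.9659)  start (5,2)  tX=1.3909 tY=0.6212  stride 1/|dx|=3.8637 1/|dy|=1.0353
    cross y-line → (5,3), t=0.6212
    cross x-line → (4,3), t=1.3909
    cross y-line → (4,4), t=1.6564
    cross y-line → (4,5), t=2.6917
    cross y-line → (4,6), t=3.7270 (wall)
  → r_6 = 3.7270
beam 7: φ=135°, α=150°
  d=(-0.8660,0.5000)  start (5,2)  tX=0.4157 tY=1.2000  stride 1/|dx|=1.1547 1/|dy|=2.0000
    cross x-line → (4,2), t=0.4157
    cross y-line → (4,3), t=1.2000
    cross x-line → (3,3), t=1.5704
    cross x-line → (2,3), t=2.7251
    cross y-line → (2,4), t=3.2000
    cross x-line → (1,4), t=3.8798
    cross x-line → (0,4), t=5.0345 (wall)
  → r_7 = 5.0345

ranges = [0.4619, 0.4141, 0.7390, 0.6626, 1.2800, 3.7270, 5.0345]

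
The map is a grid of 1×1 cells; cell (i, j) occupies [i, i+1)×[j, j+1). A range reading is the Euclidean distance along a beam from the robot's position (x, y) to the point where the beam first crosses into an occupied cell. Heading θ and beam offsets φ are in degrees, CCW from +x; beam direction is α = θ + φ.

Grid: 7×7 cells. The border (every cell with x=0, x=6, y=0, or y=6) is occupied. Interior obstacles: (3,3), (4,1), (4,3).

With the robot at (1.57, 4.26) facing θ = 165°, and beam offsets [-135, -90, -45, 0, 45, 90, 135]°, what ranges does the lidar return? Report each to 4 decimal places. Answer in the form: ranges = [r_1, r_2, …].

beam 1: φ=-135°, α=30°
  dir = (cos 30°, sin 30°) = (0.8660, 0.5000); from cell (1,4)
  next x-line at t=0.4965, next y-line at t=1.4800; Δt_x=1.1547, Δt_y=2.0000
    x: enter (2,4) at t=0.4965
    y: enter (2,5) at t=1.4800
    x: enter (3,5) at t=1.6512
    x: enter (4,5) at t=2.8059
    y: enter (4,6) at t=3.4800 ← occupied
  → r_1 = 3.4800
beam 2: φ=-90°, α=75°
  dir = (cos 75°, sin 75°) = (0.2588, 0.9659); from cell (1,4)
  next x-line at t=1.6614, next y-line at t=0.7661; Δt_x=3.8637, Δt_y=1.0353
    y: enter (1,5) at t=0.7661
    x: enter (2,5) at t=1.6614
    y: enter (2,6) at t=1.8014 ← occupied
  → r_2 = 1.8014
beam 3: φ=-45°, α=120°
  dir = (cos 120°, sin 120°) = (-0.5000, 0.8660); from cell (1,4)
  next x-line at t=1.1400, next y-line at t=0.8545; Δt_x=2.0000, Δt_y=1.1547
    y: enter (1,5) at t=0.8545
    x: enter (0,5) at t=1.1400 ← occupied
  → r_3 = 1.1400
beam 4: φ=0°, α=165°
  dir = (cos 165°, sin 165°) = (-0.9659, 0.2588); from cell (1,4)
  next x-line at t=0.5901, next y-line at t=2.8591; Δt_x=1.0353, Δt_y=3.8637
    x: enter (0,4) at t=0.5901 ← occupied
  → r_4 = 0.5901
beam 5: φ=45°, α=210°
  dir = (cos 210°, sin 210°) = (-0.8660, -0.5000); from cell (1,4)
  next x-line at t=0.6582, next y-line at t=0.5200; Δt_x=1.1547, Δt_y=2.0000
    y: enter (1,3) at t=0.5200
    x: enter (0,3) at t=0.6582 ← occupied
  → r_5 = 0.6582
beam 6: φ=90°, α=255°
  dir = (cos 255°, sin 255°) = (-0.2588, -0.9659); from cell (1,4)
  next x-line at t=2.2023, next y-line at t=0.2692; Δt_x=3.8637, Δt_y=1.0353
    y: enter (1,3) at t=0.2692
    y: enter (1,2) at t=1.3044
    x: enter (0,2) at t=2.2023 ← occupied
  → r_6 = 2.2023
beam 7: φ=135°, α=300°
  dir = (cos 300°, sin 300°) = (0.5000, -0.8660); from cell (1,4)
  next x-line at t=0.8600, next y-line at t=0.3002; Δt_x=2.0000, Δt_y=1.1547
    y: enter (1,3) at t=0.3002
    x: enter (2,3) at t=0.8600
    y: enter (2,2) at t=1.4549
    y: enter (2,1) at t=2.6096
    x: enter (3,1) at t=2.8600
    y: enter (3,0) at t=3.7643 ← occupied
  → r_7 = 3.7643

ranges = [3.4800, 1.8014, 1.1400, 0.5901, 0.6582, 2.2023, 3.7643]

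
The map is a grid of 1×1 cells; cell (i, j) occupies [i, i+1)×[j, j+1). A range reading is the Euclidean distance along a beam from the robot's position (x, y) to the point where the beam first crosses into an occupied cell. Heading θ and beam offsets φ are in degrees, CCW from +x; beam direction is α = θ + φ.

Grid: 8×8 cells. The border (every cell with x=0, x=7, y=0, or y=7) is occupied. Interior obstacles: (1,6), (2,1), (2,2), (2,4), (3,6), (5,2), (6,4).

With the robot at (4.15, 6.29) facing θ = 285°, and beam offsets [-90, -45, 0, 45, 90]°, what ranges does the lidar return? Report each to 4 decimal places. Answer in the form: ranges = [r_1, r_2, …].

ranges = [0.1553, 0.3000, 3.4061, 2.5800, 2.7432]

beam 1: φ=-90°, α=195°
  direction (-0.9659, -0.2588); cell (4,6); t to first gridline: x 0.1553, y 1.1205 (then +1.0353 / +3.8637)
    (3,6) via x @ 0.1553  # hit
  → r_1 = 0.1553
beam 2: φ=-45°, α=240°
  direction (-0.5000, -0.8660); cell (4,6); t to first gridline: x 0.3000, y 0.3349 (then +2.0000 / +1.1547)
    (3,6) via x @ 0.3000  # hit
  → r_2 = 0.3000
beam 3: φ=0°, α=285°
  direction (0.2588, -0.9659); cell (4,6); t to first gridline: x 3.2841, y 0.3002 (then +3.8637 / +1.0353)
    (4,5) via y @ 0.3002
    (4,4) via y @ 1.3355
    (4,3) via y @ 2.3708
    (5,3) via x @ 3.2841
    (5,2) via y @ 3.4061  # hit
  → r_3 = 3.4061
beam 4: φ=45°, α=330°
  direction (0.8660, -0.5000); cell (4,6); t to first gridline: x 0.9815, y 0.5800 (then +1.1547 / +2.0000)
    (4,5) via y @ 0.5800
    (5,5) via x @ 0.9815
    (6,5) via x @ 2.1362
    (6,4) via y @ 2.5800  # hit
  → r_4 = 2.5800
beam 5: φ=90°, α=15°
  direction (0.9659, 0.2588); cell (4,6); t to first gridline: x 0.8800, y 2.7432 (then +1.0353 / +3.8637)
    (5,6) via x @ 0.8800
    (6,6) via x @ 1.9153
    (6,7) via y @ 2.7432  # hit
  → r_5 = 2.7432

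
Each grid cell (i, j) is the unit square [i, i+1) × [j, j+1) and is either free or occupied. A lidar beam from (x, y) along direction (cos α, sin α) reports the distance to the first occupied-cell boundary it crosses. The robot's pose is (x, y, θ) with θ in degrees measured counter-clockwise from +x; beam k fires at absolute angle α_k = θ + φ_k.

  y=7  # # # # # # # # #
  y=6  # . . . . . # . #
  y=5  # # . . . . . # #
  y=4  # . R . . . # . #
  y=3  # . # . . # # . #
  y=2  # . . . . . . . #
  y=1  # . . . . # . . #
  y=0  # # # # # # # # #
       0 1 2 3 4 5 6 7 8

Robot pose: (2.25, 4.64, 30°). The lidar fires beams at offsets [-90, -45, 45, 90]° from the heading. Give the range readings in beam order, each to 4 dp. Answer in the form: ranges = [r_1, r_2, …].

ranges = [0.7390, 2.8470, 2.4433, 0.5000]

beam 1: φ=-90°, α=300°
  cosα=0.5000 sinα=-0.8660 | (2,4) | tMaxX 1.5000 tMaxY 0.7390 | tΔX 2.0000 tΔY 1.1547
    t=0.7390 [y] (2,3) — stop
  → r_1 = 0.7390
beam 2: φ=-45°, α=345°
  cosα=0.9659 sinα=-0.2588 | (2,4) | tMaxX 0.7765 tMaxY 2.4728 | tΔX 1.0353 tΔY 3.8637
    t=0.7765 [x] (3,4)
    t=1.8117 [x] (4,4)
    t=2.4728 [y] (4,3)
    t=2.8470 [x] (5,3) — stop
  → r_2 = 2.8470
beam 3: φ=45°, α=75°
  cosα=0.2588 sinα=0.9659 | (2,4) | tMaxX 2.8978 tMaxY 0.3727 | tΔX 3.8637 tΔY 1.0353
    t=0.3727 [y] (2,5)
    t=1.4080 [y] (2,6)
    t=2.4433 [y] (2,7) — stop
  → r_3 = 2.4433
beam 4: φ=90°, α=120°
  cosα=-0.5000 sinα=0.8660 | (2,4) | tMaxX 0.5000 tMaxY 0.4157 | tΔX 2.0000 tΔY 1.1547
    t=0.4157 [y] (2,5)
    t=0.5000 [x] (1,5) — stop
  → r_4 = 0.5000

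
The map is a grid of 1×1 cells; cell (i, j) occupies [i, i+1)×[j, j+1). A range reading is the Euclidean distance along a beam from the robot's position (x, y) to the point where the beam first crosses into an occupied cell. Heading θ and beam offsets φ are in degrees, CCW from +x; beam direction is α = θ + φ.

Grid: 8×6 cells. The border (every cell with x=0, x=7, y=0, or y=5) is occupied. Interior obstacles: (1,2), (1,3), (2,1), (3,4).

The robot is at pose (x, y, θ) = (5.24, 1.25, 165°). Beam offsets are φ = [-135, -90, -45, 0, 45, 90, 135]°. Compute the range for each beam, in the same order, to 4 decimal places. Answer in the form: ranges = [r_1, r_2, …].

beam 1: φ=-135°, α=30°
  d=(0.8660,0.5000)  start (5,1)  tX=0.8776 tY=1.5000  stride 1/|dx|=1.1547 1/|dy|=2.0000
    cross x-line → (6,1), t=0.8776
    cross y-line → (6,2), t=1.5000
    cross x-line → (7,2), t=2.0323 (wall)
  → r_1 = 2.0323
beam 2: φ=-90°, α=75°
  d=(0.2588,0.9659)  start (5,1)  tX=2.9364 tY=0.7765  stride 1/|dx|=3.8637 1/|dy|=1.0353
    cross y-line → (5,2), t=0.7765
    cross y-line → (5,3), t=1.8117
    cross y-line → (5,4), t=2.8470
    cross x-line → (6,4), t=2.9364
    cross y-line → (6,5), t=3.8823 (wall)
  → r_2 = 3.8823
beam 3: φ=-45°, α=120°
  d=(-0.5000,0.8660)  start (5,1)  tX=0.4800 tY=0.8660  stride 1/|dx|=2.0000 1/|dy|=1.1547
    cross x-line → (4,1), t=0.4800
    cross y-line → (4,2), t=0.8660
    cross y-line → (4,3), t=2.0207
    cross x-line → (3,3), t=2.4800
    cross y-line → (3,4), t=3.1754 (wall)
  → r_3 = 3.1754
beam 4: φ=0°, α=165°
  d=(-0.9659,0.2588)  start (5,1)  tX=0.2485 tY=2.8978  stride 1/|dx|=1.0353 1/|dy|=3.8637
    cross x-line → (4,1), t=0.2485
    cross x-line → (3,1), t=1.2837
    cross x-line → (2,1), t=2.3190 (wall)
  → r_4 = 2.3190
beam 5: φ=45°, α=210°
  d=(-0.8660,-0.5000)  start (5,1)  tX=0.2771 tY=0.5000  stride 1/|dx|=1.1547 1/|dy|=2.0000
    cross x-line → (4,1), t=0.2771
    cross y-line → (4,0), t=0.5000 (wall)
  → r_5 = 0.5000
beam 6: φ=90°, α=255°
  d=(-0.2588,-0.9659)  start (5,1)  tX=0.9273 tY=0.2588  stride 1/|dx|=3.8637 1/|dy|=1.0353
    cross y-line → (5,0), t=0.2588 (wall)
  → r_6 = 0.2588
beam 7: φ=135°, α=300°
  d=(0.5000,-0.8660)  start (5,1)  tX=1.5200 tY=0.2887  stride 1/|dx|=2.0000 1/|dy|=1.1547
    cross y-line → (5,0), t=0.2887 (wall)
  → r_7 = 0.2887

ranges = [2.0323, 3.8823, 3.1754, 2.3190, 0.5000, 0.2588, 0.2887]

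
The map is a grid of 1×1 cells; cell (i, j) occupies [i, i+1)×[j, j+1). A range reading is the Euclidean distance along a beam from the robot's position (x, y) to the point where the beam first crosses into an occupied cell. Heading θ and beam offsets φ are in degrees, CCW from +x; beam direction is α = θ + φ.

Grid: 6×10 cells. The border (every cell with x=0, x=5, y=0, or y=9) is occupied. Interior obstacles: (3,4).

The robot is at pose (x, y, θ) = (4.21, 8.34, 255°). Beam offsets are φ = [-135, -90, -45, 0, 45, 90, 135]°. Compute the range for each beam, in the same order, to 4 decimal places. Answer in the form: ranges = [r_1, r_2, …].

ranges = [0.7621, 2.5500, 3.7066, 3.4578, 1.5800, 0.8179, 0.9122]

beam 1: φ=-135°, α=120°
  direction (-0.5000, 0.8660); cell (4,8); t to first gridline: x 0.4200, y 0.7621 (then +2.0000 / +1.1547)
    (3,8) via x @ 0.4200
    (3,9) via y @ 0.7621  # hit
  → r_1 = 0.7621
beam 2: φ=-90°, α=165°
  direction (-0.9659, 0.2588); cell (4,8); t to first gridline: x 0.2174, y 2.5500 (then +1.0353 / +3.8637)
    (3,8) via x @ 0.2174
    (2,8) via x @ 1.2527
    (1,8) via x @ 2.2880
    (1,9) via y @ 2.5500  # hit
  → r_2 = 2.5500
beam 3: φ=-45°, α=210°
  direction (-0.8660, -0.5000); cell (4,8); t to first gridline: x 0.2425, y 0.6800 (then +1.1547 / +2.0000)
    (3,8) via x @ 0.2425
    (3,7) via y @ 0.6800
    (2,7) via x @ 1.3972
    (1,7) via x @ 2.5519
    (1,6) via y @ 2.6800
    (0,6) via x @ 3.7066  # hit
  → r_3 = 3.7066
beam 4: φ=0°, α=255°
  direction (-0.2588, -0.9659); cell (4,8); t to first gridline: x 0.8114, y 0.3520 (then +3.8637 / +1.0353)
    (4,7) via y @ 0.3520
    (3,7) via x @ 0.8114
    (3,6) via y @ 1.3873
    (3,5) via y @ 2.4225
    (3,4) via y @ 3.4578  # hit
  → r_4 = 3.4578
beam 5: φ=45°, α=300°
  direction (0.5000, -0.8660); cell (4,8); t to first gridline: x 1.5800, y 0.3926 (then +2.0000 / +1.1547)
    (4,7) via y @ 0.3926
    (4,6) via y @ 1.5473
    (5,6) via x @ 1.5800  # hit
  → r_5 = 1.5800
beam 6: φ=90°, α=345°
  direction (0.9659, -0.2588); cell (4,8); t to first gridline: x 0.8179, y 1.3137 (then +1.0353 / +3.8637)
    (5,8) via x @ 0.8179  # hit
  → r_6 = 0.8179
beam 7: φ=135°, α=30°
  direction (0.8660, 0.5000); cell (4,8); t to first gridline: x 0.9122, y 1.3200 (then +1.1547 / +2.0000)
    (5,8) via x @ 0.9122  # hit
  → r_7 = 0.9122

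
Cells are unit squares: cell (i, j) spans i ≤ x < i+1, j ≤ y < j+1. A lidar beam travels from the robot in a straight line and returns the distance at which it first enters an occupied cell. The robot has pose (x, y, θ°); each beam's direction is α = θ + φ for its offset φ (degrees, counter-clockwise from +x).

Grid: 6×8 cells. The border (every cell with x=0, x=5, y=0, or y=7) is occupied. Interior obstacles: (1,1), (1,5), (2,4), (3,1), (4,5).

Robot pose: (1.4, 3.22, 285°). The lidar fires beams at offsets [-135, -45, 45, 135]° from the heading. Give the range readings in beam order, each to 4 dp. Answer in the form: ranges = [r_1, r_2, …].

beam 1: φ=-135°, α=150°
  cosα=-0.8660 sinα=0.5000 | (1,3) | tMaxX 0.4619 tMaxY 1.5600 | tΔX 1.1547 tΔY 2.0000
    t=0.4619 [x] (0,3) — stop
  → r_1 = 0.4619
beam 2: φ=-45°, α=240°
  cosα=-0.5000 sinα=-0.8660 | (1,3) | tMaxX 0.8000 tMaxY 0.2540 | tΔX 2.0000 tΔY 1.1547
    t=0.2540 [y] (1,2)
    t=0.8000 [x] (0,2) — stop
  → r_2 = 0.8000
beam 3: φ=45°, α=330°
  cosα=0.8660 sinα=-0.5000 | (1,3) | tMaxX 0.6928 tMaxY 0.4400 | tΔX 1.1547 tΔY 2.0000
    t=0.4400 [y] (1,2)
    t=0.6928 [x] (2,2)
    t=1.8475 [x] (3,2)
    t=2.4400 [y] (3,1) — stop
  → r_3 = 2.4400
beam 4: φ=135°, α=60°
  cosα=0.5000 sinα=0.8660 | (1,3) | tMaxX 1.2000 tMaxY 0.9007 | tΔX 2.0000 tΔY 1.1547
    t=0.9007 [y] (1,4)
    t=1.2000 [x] (2,4) — stop
  → r_4 = 1.2000

ranges = [0.4619, 0.8000, 2.4400, 1.2000]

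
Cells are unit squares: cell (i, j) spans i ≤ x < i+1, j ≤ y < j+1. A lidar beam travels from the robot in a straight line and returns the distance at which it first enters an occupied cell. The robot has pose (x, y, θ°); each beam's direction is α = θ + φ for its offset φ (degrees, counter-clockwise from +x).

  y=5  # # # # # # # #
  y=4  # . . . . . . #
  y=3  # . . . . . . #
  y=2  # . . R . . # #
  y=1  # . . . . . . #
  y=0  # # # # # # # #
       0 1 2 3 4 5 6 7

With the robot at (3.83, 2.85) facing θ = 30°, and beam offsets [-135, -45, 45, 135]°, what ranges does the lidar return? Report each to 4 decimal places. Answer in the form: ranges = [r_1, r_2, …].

beam 1: φ=-135°, α=255°
  cosα=-0.2588 sinα=-0.9659 | (3,2) | tMaxX 3.2069 tMaxY 0.8800 | tΔX 3.8637 tΔY 1.0353
    t=0.8800 [y] (3,1)
    t=1.9153 [y] (3,0) — stop
  → r_1 = 1.9153
beam 2: φ=-45°, α=345°
  cosα=0.9659 sinα=-0.2588 | (3,2) | tMaxX 0.1760 tMaxY 3.2841 | tΔX 1.0353 tΔY 3.8637
    t=0.1760 [x] (4,2)
    t=1.2113 [x] (5,2)
    t=2.2465 [x] (6,2) — stop
  → r_2 = 2.2465
beam 3: φ=45°, α=75°
  cosα=0.2588 sinα=0.9659 | (3,2) | tMaxX 0.6568 tMaxY 0.1553 | tΔX 3.8637 tΔY 1.0353
    t=0.1553 [y] (3,3)
    t=0.6568 [x] (4,3)
    t=1.1906 [y] (4,4)
    t=2.2258 [y] (4,5) — stop
  → r_3 = 2.2258
beam 4: φ=135°, α=165°
  cosα=-0.9659 sinα=0.2588 | (3,2) | tMaxX 0.8593 tMaxY 0.5796 | tΔX 1.0353 tΔY 3.8637
    t=0.5796 [y] (3,3)
    t=0.8593 [x] (2,3)
    t=1.8946 [x] (1,3)
    t=2.9298 [x] (0,3) — stop
  → r_4 = 2.9298

ranges = [1.9153, 2.2465, 2.2258, 2.9298]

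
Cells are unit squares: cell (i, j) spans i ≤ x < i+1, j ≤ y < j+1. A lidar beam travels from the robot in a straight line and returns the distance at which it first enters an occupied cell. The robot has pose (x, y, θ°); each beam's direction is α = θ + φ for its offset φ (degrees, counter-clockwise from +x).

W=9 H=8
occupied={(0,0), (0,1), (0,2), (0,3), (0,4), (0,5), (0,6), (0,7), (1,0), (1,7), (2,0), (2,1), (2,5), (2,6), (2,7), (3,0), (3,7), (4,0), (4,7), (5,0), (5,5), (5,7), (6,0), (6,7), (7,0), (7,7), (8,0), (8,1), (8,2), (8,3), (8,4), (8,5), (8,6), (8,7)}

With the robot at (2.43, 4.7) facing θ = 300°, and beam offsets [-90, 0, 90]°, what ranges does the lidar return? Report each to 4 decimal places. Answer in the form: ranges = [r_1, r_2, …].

ranges = [1.6512, 4.2724, 0.6000]

beam 1: φ=-90°, α=210°
  direction (-0.8660, -0.5000); cell (2,4); t to first gridline: x 0.4965, y 1.4000 (then +1.1547 / +2.0000)
    (1,4) via x @ 0.4965
    (1,3) via y @ 1.4000
    (0,3) via x @ 1.6512  # hit
  → r_1 = 1.6512
beam 2: φ=0°, α=300°
  direction (0.5000, -0.8660); cell (2,4); t to first gridline: x 1.1400, y 0.8083 (then +2.0000 / +1.1547)
    (2,3) via y @ 0.8083
    (3,3) via x @ 1.1400
    (3,2) via y @ 1.9630
    (3,1) via y @ 3.1177
    (4,1) via x @ 3.1400
    (4,0) via y @ 4.2724  # hit
  → r_2 = 4.2724
beam 3: φ=90°, α=30°
  direction (0.8660, 0.5000); cell (2,4); t to first gridline: x 0.6582, y 0.6000 (then +1.1547 / +2.0000)
    (2,5) via y @ 0.6000  # hit
  → r_3 = 0.6000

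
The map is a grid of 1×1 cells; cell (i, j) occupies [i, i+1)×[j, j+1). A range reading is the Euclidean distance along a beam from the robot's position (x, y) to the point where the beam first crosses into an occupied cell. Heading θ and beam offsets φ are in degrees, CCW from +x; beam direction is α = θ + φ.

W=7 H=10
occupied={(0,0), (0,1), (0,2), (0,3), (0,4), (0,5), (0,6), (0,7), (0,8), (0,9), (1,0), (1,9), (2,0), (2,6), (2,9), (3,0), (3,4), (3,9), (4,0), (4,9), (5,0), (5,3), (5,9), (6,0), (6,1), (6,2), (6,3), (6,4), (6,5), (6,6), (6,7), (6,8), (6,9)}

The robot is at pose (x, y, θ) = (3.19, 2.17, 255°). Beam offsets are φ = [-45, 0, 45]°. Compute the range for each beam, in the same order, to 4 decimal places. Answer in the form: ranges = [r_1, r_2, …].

ranges = [2.3400, 1.2113, 1.3510]

beam 1: φ=-45°, α=210°
  d=(-0.8660,-0.5000)  start (3,2)  tX=0.2194 tY=0.3400  stride 1/|dx|=1.1547 1/|dy|=2.0000
    cross x-line → (2,2), t=0.2194
    cross y-line → (2,1), t=0.3400
    cross x-line → (1,1), t=1.3741
    cross y-line → (1,0), t=2.3400 (wall)
  → r_1 = 2.3400
beam 2: φ=0°, α=255°
  d=(-0.2588,-0.9659)  start (3,2)  tX=0.7341 tY=0.1760  stride 1/|dx|=3.8637 1/|dy|=1.0353
    cross y-line → (3,1), t=0.1760
    cross x-line → (2,1), t=0.7341
    cross y-line → (2,0), t=1.2113 (wall)
  → r_2 = 1.2113
beam 3: φ=45°, α=300°
  d=(0.5000,-0.8660)  start (3,2)  tX=1.6200 tY=0.1963  stride 1/|dx|=2.0000 1/|dy|=1.1547
    cross y-line → (3,1), t=0.1963
    cross y-line → (3,0), t=1.3510 (wall)
  → r_3 = 1.3510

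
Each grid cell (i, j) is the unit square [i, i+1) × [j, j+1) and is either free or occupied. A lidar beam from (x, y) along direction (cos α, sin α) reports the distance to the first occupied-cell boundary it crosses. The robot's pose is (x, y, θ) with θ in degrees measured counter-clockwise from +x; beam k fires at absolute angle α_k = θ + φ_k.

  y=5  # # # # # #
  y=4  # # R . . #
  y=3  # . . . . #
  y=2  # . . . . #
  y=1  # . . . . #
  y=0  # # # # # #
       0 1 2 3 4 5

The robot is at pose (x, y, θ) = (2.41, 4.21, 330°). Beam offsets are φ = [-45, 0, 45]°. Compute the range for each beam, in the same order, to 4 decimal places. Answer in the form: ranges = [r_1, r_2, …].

beam 1: φ=-45°, α=285°
  d=(0.2588,-0.9659)  start (2,4)  tX=2.2796 tY=0.2174  stride 1/|dx|=3.8637 1/|dy|=1.0353
    cross y-line → (2,3), t=0.2174
    cross y-line → (2,2), t=1.2527
    cross x-line → (3,2), t=2.2796
    cross y-line → (3,1), t=2.2880
    cross y-line → (3,0), t=3.3232 (wall)
  → r_1 = 3.3232
beam 2: φ=0°, α=330°
  d=(0.8660,-0.5000)  start (2,4)  tX=0.6813 tY=0.4200  stride 1/|dx|=1.1547 1/|dy|=2.0000
    cross y-line → (2,3), t=0.4200
    cross x-line → (3,3), t=0.6813
    cross x-line → (4,3), t=1.8360
    cross y-line → (4,2), t=2.4200
    cross x-line → (5,2), t=2.9907 (wall)
  → r_2 = 2.9907
beam 3: φ=45°, α=15°
  d=(0.9659,0.2588)  start (2,4)  tX=0.6108 tY=3.0523  stride 1/|dx|=1.0353 1/|dy|=3.8637
    cross x-line → (3,4), t=0.6108
    cross x-line → (4,4), t=1.6461
    cross x-line → (5,4), t=2.6814 (wall)
  → r_3 = 2.6814

ranges = [3.3232, 2.9907, 2.6814]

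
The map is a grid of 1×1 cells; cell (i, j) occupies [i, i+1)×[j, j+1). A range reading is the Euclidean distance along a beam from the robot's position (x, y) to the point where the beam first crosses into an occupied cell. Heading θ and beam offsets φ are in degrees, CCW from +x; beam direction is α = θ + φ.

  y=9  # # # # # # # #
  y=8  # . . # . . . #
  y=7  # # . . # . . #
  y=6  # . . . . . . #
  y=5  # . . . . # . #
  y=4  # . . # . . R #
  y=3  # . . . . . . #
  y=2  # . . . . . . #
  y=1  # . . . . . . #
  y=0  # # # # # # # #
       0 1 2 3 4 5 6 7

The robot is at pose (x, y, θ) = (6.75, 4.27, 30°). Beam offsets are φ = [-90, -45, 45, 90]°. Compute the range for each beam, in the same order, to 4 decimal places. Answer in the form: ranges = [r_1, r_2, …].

ranges = [0.5000, 0.2588, 0.9659, 1.5000]

beam 1: φ=-90°, α=300°
  dir = (cos 300°, sin 300°) = (0.5000, -0.8660); from cell (6,4)
  next x-line at t=0.5000, next y-line at t=0.3118; Δt_x=2.0000, Δt_y=1.1547
    y: enter (6,3) at t=0.3118
    x: enter (7,3) at t=0.5000 ← occupied
  → r_1 = 0.5000
beam 2: φ=-45°, α=345°
  dir = (cos 345°, sin 345°) = (0.9659, -0.2588); from cell (6,4)
  next x-line at t=0.2588, next y-line at t=1.0432; Δt_x=1.0353, Δt_y=3.8637
    x: enter (7,4) at t=0.2588 ← occupied
  → r_2 = 0.2588
beam 3: φ=45°, α=75°
  dir = (cos 75°, sin 75°) = (0.2588, 0.9659); from cell (6,4)
  next x-line at t=0.9659, next y-line at t=0.7558; Δt_x=3.8637, Δt_y=1.0353
    y: enter (6,5) at t=0.7558
    x: enter (7,5) at t=0.9659 ← occupied
  → r_3 = 0.9659
beam 4: φ=90°, α=120°
  dir = (cos 120°, sin 120°) = (-0.5000, 0.8660); from cell (6,4)
  next x-line at t=1.5000, next y-line at t=0.8429; Δt_x=2.0000, Δt_y=1.1547
    y: enter (6,5) at t=0.8429
    x: enter (5,5) at t=1.5000 ← occupied
  → r_4 = 1.5000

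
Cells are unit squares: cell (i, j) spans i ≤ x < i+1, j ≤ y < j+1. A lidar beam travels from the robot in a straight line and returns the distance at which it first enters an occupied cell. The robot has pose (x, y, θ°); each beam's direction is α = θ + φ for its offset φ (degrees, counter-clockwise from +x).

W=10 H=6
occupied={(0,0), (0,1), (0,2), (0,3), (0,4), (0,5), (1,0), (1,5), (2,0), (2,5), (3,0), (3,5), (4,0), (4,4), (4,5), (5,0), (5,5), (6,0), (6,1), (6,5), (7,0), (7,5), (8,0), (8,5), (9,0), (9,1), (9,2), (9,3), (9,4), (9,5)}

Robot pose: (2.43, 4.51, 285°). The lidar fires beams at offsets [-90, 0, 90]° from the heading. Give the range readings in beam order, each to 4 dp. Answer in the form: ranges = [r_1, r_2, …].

ranges = [1.4804, 3.6338, 1.6254]

beam 1: φ=-90°, α=195°
  direction (-0.9659, -0.2588); cell (2,4); t to first gridline: x 0.4452, y 1.9705 (then +1.0353 / +3.8637)
    (1,4) via x @ 0.4452
    (0,4) via x @ 1.4804  # hit
  → r_1 = 1.4804
beam 2: φ=0°, α=285°
  direction (0.2588, -0.9659); cell (2,4); t to first gridline: x 2.2023, y 0.5280 (then +3.8637 / +1.0353)
    (2,3) via y @ 0.5280
    (2,2) via y @ 1.5633
    (3,2) via x @ 2.2023
    (3,1) via y @ 2.5985
    (3,0) via y @ 3.6338  # hit
  → r_2 = 3.6338
beam 3: φ=90°, α=15°
  direction (0.9659, 0.2588); cell (2,4); t to first gridline: x 0.5901, y 1.8932 (then +1.0353 / +3.8637)
    (3,4) via x @ 0.5901
    (4,4) via x @ 1.6254  # hit
  → r_3 = 1.6254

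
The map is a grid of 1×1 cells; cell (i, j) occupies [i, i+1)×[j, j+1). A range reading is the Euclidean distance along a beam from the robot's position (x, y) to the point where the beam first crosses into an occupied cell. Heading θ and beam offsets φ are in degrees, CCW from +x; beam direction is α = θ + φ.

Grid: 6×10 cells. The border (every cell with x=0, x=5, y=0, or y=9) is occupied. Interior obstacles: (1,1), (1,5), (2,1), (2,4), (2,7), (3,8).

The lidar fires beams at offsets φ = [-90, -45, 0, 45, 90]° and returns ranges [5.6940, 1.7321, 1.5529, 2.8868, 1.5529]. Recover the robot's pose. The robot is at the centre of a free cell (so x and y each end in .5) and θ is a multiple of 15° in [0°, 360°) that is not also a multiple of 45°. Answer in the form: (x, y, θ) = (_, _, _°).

Enumerate (i+0.5, j+0.5, θ) over the 26 free cells and 16 admissible headings. For each, cast all 5 beams and compare to the given ranges.
  (2.5, 8.5, 60°): beam 1 = 0.5774 ≠ 5.6940 ✗
  (4.5, 3.5, 15°): beam 1 = 1.9319 ≠ 5.6940 ✗
  (2.5, 2.5, 30°): beam 1 = 0.5774 ≠ 5.6940 ✗
  (1.5, 6.5, 150°): beam 1 = 1.0000 ≠ 5.6940 ✗
  …
  (3.5, 6.5, 15°): r_1=5.6940, r_2=1.7321, r_3=1.5529, r_4=2.8868, r_5=1.5529 — all match ✓
Unique over the lattice → pose = (3.5, 6.5, 15°).

(x, y, θ) = (3.5, 6.5, 15°)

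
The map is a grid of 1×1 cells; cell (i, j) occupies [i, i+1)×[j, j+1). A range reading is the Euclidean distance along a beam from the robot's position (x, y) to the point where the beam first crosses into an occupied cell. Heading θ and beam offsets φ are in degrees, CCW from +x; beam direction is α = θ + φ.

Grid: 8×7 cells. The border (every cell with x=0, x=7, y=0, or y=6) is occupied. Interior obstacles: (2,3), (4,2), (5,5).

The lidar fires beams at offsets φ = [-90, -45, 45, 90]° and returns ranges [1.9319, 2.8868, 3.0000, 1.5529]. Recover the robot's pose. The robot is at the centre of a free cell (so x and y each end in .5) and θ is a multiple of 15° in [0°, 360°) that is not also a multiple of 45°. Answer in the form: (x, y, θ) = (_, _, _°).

The pose lattice has 27·16 = 432 candidates. Test each by forward raycasting.
  (6.5, 1.5, 60°): beam 1 = 0.5774 ≠ 1.9319 ✗
  (3.5, 4.5, 345°): beam 1 = 3.6235 ≠ 1.9319 ✗
  (6.5, 2.5, 120°): beam 1 = 0.5774 ≠ 1.9319 ✗
  (3.5, 1.5, 60°): beam 1 = 1.0000 ≠ 1.9319 ✗
  …
  (6.5, 2.5, 165°): r_1=1.9319, r_2=2.8868, r_3=3.0000, r_4=1.5529 — all match ✓
Unique over the lattice → pose = (6.5, 2.5, 165°).

(x, y, θ) = (6.5, 2.5, 165°)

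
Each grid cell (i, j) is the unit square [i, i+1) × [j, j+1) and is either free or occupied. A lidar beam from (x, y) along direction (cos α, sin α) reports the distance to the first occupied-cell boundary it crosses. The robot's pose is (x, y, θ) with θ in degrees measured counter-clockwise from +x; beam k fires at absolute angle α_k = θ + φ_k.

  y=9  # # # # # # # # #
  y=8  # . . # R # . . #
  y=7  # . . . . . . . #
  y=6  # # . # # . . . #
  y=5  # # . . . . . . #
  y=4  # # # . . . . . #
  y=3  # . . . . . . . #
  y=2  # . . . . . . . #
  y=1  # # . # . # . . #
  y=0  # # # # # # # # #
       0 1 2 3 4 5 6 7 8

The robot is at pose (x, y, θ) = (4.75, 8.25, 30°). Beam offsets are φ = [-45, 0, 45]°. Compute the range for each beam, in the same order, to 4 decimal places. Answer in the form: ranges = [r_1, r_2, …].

beam 1: φ=-45°, α=345°
  dir = (cos 345°, sin 345°) = (0.9659, -0.2588); from cell (4,8)
  next x-line at t=0.2588, next y-line at t=0.9659; Δt_x=1.0353, Δt_y=3.8637
    x: enter (5,8) at t=0.2588 ← occupied
  → r_1 = 0.2588
beam 2: φ=0°, α=30°
  dir = (cos 30°, sin 30°) = (0.8660, 0.5000); from cell (4,8)
  next x-line at t=0.2887, next y-line at t=1.5000; Δt_x=1.1547, Δt_y=2.0000
    x: enter (5,8) at t=0.2887 ← occupied
  → r_2 = 0.2887
beam 3: φ=45°, α=75°
  dir = (cos 75°, sin 75°) = (0.2588, 0.9659); from cell (4,8)
  next x-line at t=0.9659, next y-line at t=0.7765; Δt_x=3.8637, Δt_y=1.0353
    y: enter (4,9) at t=0.7765 ← occupied
  → r_3 = 0.7765

ranges = [0.2588, 0.2887, 0.7765]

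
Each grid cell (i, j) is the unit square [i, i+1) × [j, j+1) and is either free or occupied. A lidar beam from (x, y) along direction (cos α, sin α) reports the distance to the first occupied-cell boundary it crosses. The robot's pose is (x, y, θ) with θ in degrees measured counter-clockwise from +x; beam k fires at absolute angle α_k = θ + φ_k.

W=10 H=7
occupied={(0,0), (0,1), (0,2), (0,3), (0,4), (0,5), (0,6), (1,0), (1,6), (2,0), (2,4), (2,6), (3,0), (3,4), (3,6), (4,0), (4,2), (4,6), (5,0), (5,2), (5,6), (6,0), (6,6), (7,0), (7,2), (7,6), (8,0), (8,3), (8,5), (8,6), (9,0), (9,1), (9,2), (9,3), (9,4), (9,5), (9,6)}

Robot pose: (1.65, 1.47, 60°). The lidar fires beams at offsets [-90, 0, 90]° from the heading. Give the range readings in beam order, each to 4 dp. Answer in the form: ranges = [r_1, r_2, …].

ranges = [0.9400, 2.9214, 0.7506]

beam 1: φ=-90°, α=330°
  direction (0.8660, -0.5000); cell (1,1); t to first gridline: x 0.4041, y 0.9400 (then +1.1547 / +2.0000)
    (2,1) via x @ 0.4041
    (2,0) via y @ 0.9400  # hit
  → r_1 = 0.9400
beam 2: φ=0°, α=60°
  direction (0.5000, 0.8660); cell (1,1); t to first gridline: x 0.7000, y 0.6120 (then +2.0000 / +1.1547)
    (1,2) via y @ 0.6120
    (2,2) via x @ 0.7000
    (2,3) via y @ 1.7667
    (3,3) via x @ 2.7000
    (3,4) via y @ 2.9214  # hit
  → r_2 = 2.9214
beam 3: φ=90°, α=150°
  direction (-0.8660, 0.5000); cell (1,1); t to first gridline: x 0.7506, y 1.0600 (then +1.1547 / +2.0000)
    (0,1) via x @ 0.7506  # hit
  → r_3 = 0.7506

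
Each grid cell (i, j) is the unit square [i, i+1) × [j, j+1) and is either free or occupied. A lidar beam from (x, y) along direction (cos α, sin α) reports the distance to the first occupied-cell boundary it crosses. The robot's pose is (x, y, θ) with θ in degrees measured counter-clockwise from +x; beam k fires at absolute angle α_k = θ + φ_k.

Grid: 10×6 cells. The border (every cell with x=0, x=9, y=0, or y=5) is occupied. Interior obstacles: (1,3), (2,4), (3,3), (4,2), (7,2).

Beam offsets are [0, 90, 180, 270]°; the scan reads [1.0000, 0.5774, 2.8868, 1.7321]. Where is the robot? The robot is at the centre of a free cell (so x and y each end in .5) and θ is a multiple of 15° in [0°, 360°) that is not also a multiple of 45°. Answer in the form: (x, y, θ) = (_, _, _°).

(x, y, θ) = (6.5, 4.5, 30°)

The pose lattice has 27·16 = 432 candidates. Test each by forward raycasting.
  (8.5, 2.5, 300°): beam 4 = 0.5774 ≠ 1.7321 ✗
  (5.5, 2.5, 150°): beam 1 = 0.5774 ≠ 1.0000 ✗
  (4.5, 3.5, 210°): beam 1 = 0.5774 ≠ 1.0000 ✗
  (5.5, 3.5, 345°): beam 1 = 1.9319 ≠ 1.0000 ✗
  …
  (6.5, 4.5, 30°): r_1=1.0000, r_2=0.5774, r_3=2.8868, r_4=1.7321 — all match ✓
Unique over the lattice → pose = (6.5, 4.5, 30°).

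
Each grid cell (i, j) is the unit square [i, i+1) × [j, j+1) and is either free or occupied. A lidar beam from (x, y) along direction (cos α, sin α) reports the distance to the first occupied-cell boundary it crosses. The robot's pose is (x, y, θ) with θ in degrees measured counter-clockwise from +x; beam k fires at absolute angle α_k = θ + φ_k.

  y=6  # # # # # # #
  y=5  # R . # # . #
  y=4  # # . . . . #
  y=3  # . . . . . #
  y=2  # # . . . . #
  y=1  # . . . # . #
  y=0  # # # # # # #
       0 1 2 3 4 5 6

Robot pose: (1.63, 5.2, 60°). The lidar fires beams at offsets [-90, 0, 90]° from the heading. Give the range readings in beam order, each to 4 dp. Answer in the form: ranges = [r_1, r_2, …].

beam 1: φ=-90°, α=330°
  cosα=0.8660 sinα=-0.5000 | (1,5) | tMaxX 0.4272 tMaxY 0.4000 | tΔX 1.1547 tΔY 2.0000
    t=0.4000 [y] (1,4) — stop
  → r_1 = 0.4000
beam 2: φ=0°, α=60°
  cosα=0.5000 sinα=0.8660 | (1,5) | tMaxX 0.7400 tMaxY 0.9238 | tΔX 2.0000 tΔY 1.1547
    t=0.7400 [x] (2,5)
    t=0.9238 [y] (2,6) — stop
  → r_2 = 0.9238
beam 3: φ=90°, α=150°
  cosα=-0.8660 sinα=0.5000 | (1,5) | tMaxX 0.7275 tMaxY 1.6000 | tΔX 1.1547 tΔY 2.0000
    t=0.7275 [x] (0,5) — stop
  → r_3 = 0.7275

ranges = [0.4000, 0.9238, 0.7275]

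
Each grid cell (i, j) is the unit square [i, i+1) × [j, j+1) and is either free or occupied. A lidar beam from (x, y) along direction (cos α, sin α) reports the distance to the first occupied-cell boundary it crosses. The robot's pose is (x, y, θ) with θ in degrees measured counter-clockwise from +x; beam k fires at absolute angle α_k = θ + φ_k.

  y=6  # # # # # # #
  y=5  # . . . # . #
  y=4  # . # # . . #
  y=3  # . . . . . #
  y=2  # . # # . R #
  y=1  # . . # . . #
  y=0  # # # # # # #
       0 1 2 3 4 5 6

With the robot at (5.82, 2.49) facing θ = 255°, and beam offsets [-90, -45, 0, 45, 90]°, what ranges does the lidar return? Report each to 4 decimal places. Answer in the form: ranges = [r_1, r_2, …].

ranges = [1.8842, 2.1016, 1.5426, 0.3600, 0.1863]

beam 1: φ=-90°, α=165°
  d=(-0.9659,0.2588)  start (5,2)  tX=0.8489 tY=1.9705  stride 1/|dx|=1.0353 1/|dy|=3.8637
    cross x-line → (4,2), t=0.8489
    cross x-line → (3,2), t=1.8842 (wall)
  → r_1 = 1.8842
beam 2: φ=-45°, α=210°
  d=(-0.8660,-0.5000)  start (5,2)  tX=0.9469 tY=0.9800  stride 1/|dx|=1.1547 1/|dy|=2.0000
    cross x-line → (4,2), t=0.9469
    cross y-line → (4,1), t=0.9800
    cross x-line → (3,1), t=2.1016 (wall)
  → r_2 = 2.1016
beam 3: φ=0°, α=255°
  d=(-0.2588,-0.9659)  start (5,2)  tX=3.1682 tY=0.5073  stride 1/|dx|=3.8637 1/|dy|=1.0353
    cross y-line → (5,1), t=0.5073
    cross y-line → (5,0), t=1.5426 (wall)
  → r_3 = 1.5426
beam 4: φ=45°, α=300°
  d=(0.5000,-0.8660)  start (5,2)  tX=0.3600 tY=0.5658  stride 1/|dx|=2.0000 1/|dy|=1.1547
    cross x-line → (6,2), t=0.3600 (wall)
  → r_4 = 0.3600
beam 5: φ=90°, α=345°
  d=(0.9659,-0.2588)  start (5,2)  tX=0.1863 tY=1.8932  stride 1/|dx|=1.0353 1/|dy|=3.8637
    cross x-line → (6,2), t=0.1863 (wall)
  → r_5 = 0.1863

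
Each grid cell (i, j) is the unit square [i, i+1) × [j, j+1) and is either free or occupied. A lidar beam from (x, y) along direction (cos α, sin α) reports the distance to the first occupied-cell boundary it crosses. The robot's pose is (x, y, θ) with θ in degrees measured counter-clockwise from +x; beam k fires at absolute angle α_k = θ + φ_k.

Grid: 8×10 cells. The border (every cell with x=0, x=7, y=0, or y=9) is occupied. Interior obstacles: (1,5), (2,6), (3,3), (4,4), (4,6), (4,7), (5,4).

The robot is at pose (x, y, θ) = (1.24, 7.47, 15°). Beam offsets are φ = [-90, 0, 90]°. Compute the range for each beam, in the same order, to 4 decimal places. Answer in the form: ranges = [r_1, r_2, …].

beam 1: φ=-90°, α=285°
  cosα=0.2588 sinα=-0.9659 | (1,7) | tMaxX 2.9364 tMaxY 0.4866 | tΔX 3.8637 tΔY 1.0353
    t=0.4866 [y] (1,6)
    t=1.5219 [y] (1,5) — stop
  → r_1 = 1.5219
beam 2: φ=0°, α=15°
  cosα=0.9659 sinα=0.2588 | (1,7) | tMaxX 0.7868 tMaxY 2.0478 | tΔX 1.0353 tΔY 3.8637
    t=0.7868 [x] (2,7)
    t=1.8221 [x] (3,7)
    t=2.0478 [y] (3,8)
    t=2.8574 [x] (4,8)
    t=3.8926 [x] (5,8)
    t=4.9279 [x] (6,8)
    t=5.9115 [y] (6,9) — stop
  → r_2 = 5.9115
beam 3: φ=90°, α=105°
  cosα=-0.2588 sinα=0.9659 | (1,7) | tMaxX 0.9273 tMaxY 0.5487 | tΔX 3.8637 tΔY 1.0353
    t=0.5487 [y] (1,8)
    t=0.9273 [x] (0,8) — stop
  → r_3 = 0.9273

ranges = [1.5219, 5.9115, 0.9273]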